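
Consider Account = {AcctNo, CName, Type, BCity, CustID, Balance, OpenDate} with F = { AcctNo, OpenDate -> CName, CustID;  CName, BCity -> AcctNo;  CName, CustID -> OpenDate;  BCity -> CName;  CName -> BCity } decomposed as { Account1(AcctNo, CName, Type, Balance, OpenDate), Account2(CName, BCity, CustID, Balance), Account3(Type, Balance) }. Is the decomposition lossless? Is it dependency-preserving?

Lossless test (chase): Rows 1 and 2 agree on CName; apply CName→BCity and equate their BCity entries. Rows 1 and 2 agree on CName, BCity; apply CName, BCity→AcctNo and equate their AcctNo entries. No row becomes fully distinguished — the join is lossy.
Dependency preservation: the restricted closure of {AcctNo, OpenDate} across the fragments never reaches {CName, CustID}, so AcctNo, OpenDate → CName, CustID cannot be enforced without a join — not preserved.

lossy and not dependency-preserving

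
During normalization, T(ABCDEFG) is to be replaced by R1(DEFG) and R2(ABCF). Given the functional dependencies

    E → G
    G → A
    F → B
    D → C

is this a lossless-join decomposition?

No

Common attributes: R1 ∩ R2 = {F}.
Closure of {F}: F → B applies, adding B. So (F)⁺ = {BF}.
The closure contains neither all of R1 = {DEFG} nor all of R2 = {ABCF}, so the common attributes are not a superkey of either fragment. The join is lossy.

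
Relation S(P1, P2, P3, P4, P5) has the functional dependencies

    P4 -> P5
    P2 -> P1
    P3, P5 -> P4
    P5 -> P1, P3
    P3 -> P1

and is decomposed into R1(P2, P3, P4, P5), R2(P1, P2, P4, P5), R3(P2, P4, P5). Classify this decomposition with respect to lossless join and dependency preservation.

Lossless test (chase): Rows 1 and 2 agree on P2; apply P2→P1 and equate their P1 entries. Rows 1 and 3 agree on P2; apply P2→P1 and equate their P1 entries. Rows 1 and 2 agree on P5; apply P5→P1, P3 and equate their P1, P3 entries. Rows 1 and 3 agree on P5; apply P5→P1, P3 and equate their P1, P3 entries. Row 1 is now all distinguished symbols — the join is lossless.
Dependency preservation: the restricted closure of {P3} across the fragments never reaches {P1}, so P3 → P1 cannot be enforced without a join — not preserved.

lossless but not dependency-preserving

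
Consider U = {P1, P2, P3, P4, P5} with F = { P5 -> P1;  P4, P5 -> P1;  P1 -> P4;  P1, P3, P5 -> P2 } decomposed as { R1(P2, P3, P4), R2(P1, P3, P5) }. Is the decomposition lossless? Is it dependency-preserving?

lossy and not dependency-preserving

Lossless test: (P3)⁺ = {P3}, which is a superkey of neither fragment — lossy.
Dependency preservation: the restricted closure of {P1} across the fragments never reaches {P4}, so P1 → P4 cannot be enforced without a join — not preserved.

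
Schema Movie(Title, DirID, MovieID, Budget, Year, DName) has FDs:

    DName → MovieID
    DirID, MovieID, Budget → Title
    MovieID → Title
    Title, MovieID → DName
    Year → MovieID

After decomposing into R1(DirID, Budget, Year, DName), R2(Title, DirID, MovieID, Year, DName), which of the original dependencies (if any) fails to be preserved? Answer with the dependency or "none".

none

DName → MovieID lies within R2.
DirID, MovieID, Budget → Title: restricted closure across fragments reaches Title.
MovieID → Title lies within R2.
Title, MovieID → DName lies within R2.
Year → MovieID lies within R2.
Every dependency is enforceable on the fragments, so the decomposition is dependency-preserving.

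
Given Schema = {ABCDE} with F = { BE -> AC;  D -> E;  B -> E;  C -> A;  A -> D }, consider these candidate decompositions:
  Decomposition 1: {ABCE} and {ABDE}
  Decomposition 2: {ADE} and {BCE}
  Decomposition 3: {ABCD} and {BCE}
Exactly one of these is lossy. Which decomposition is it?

Decomposition 2

Decomposition 1: common = {ABE}, closure = {ABCDE} → lossless.
Decomposition 2: common = {E}, closure = {E} → lossy.
Decomposition 3: common = {BC}, closure = {ABCDE} → lossless.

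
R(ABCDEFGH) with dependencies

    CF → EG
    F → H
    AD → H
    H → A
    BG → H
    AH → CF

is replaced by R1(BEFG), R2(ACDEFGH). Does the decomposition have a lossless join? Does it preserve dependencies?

lossy but dependency-preserving

Lossless test: (EFG)⁺ = {ACEFGH}, which is a superkey of neither fragment — lossy.
Dependency preservation: BG → H is not contained in any single fragment, but the restricted closure of its left-hand side across the fragments still reaches the right-hand side; the remaining FDs each lie inside some fragment. All dependencies are preserved.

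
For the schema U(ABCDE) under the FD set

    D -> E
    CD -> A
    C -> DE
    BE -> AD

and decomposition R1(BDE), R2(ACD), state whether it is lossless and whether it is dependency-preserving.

Lossless test: (D)⁺ = {DE}, which is a superkey of neither fragment — lossy.
Dependency preservation: the restricted closure of {BE} across the fragments never reaches {AD}, so BE → AD cannot be enforced without a join — not preserved.

lossy and not dependency-preserving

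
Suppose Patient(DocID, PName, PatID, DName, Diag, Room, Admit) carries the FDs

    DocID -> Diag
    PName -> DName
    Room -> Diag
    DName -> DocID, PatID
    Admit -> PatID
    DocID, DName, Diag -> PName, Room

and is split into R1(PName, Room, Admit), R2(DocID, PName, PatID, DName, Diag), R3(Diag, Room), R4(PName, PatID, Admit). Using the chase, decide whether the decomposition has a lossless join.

Yes

Chase test. Columns are DocID, PName, PatID, DName, Diag, Room, Admit; row i has aⱼ where attribute j ∈ Ri, else bᵢⱼ.
Initial tableau (one row per fragment):
  row 1: b11 a2 b13 b14 b15 a6 a7
  row 2: a1 a2 a3 a4 a5 b26 b27
  row 3: b31 b32 b33 b34 a5 a6 b37
  row 4: b41 a2 a3 b44 b45 b46 a7
Rows 1 and 2 agree on PName; apply PName→DName and equate their DName entries.
Rows 1 and 4 agree on PName; apply PName→DName and equate their DName entries.
Rows 1 and 3 agree on Room; apply Room→Diag and equate their Diag entries.
Rows 1 and 2 agree on DName; apply DName→DocID, PatID and equate their DocID, PatID entries.
Rows 1 and 4 agree on DName; apply DName→DocID, PatID and equate their DocID, PatID entries.
Rows 1 and 2 agree on DocID, DName, Diag; apply DocID, DName, Diag→PName, Room and equate their PName, Room entries.
Rows 1 and 4 agree on DocID; apply DocID→Diag and equate their Diag entries.
Rows 1 and 4 agree on DocID, DName, Diag; apply DocID, DName, Diag→PName, Room and equate their PName, Room entries.
Row 1 is now all distinguished symbols — the join is lossless.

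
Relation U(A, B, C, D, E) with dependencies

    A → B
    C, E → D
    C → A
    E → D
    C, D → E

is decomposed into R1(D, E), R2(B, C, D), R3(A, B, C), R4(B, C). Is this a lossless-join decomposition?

No

Chase test. Columns are A, B, C, D, E; row i has aⱼ where attribute j ∈ Ri, else bᵢⱼ.
Initial tableau (one row per fragment):
  row 1: b11 b12 b13 a4 a5
  row 2: b21 a2 a3 a4 b25
  row 3: a1 a2 a3 b34 b35
  row 4: b41 a2 a3 b44 b45
Rows 2 and 3 agree on C; apply C→A and equate their A entries.
Rows 2 and 4 agree on C; apply C→A and equate their A entries.
No row becomes fully distinguished — the join is lossy.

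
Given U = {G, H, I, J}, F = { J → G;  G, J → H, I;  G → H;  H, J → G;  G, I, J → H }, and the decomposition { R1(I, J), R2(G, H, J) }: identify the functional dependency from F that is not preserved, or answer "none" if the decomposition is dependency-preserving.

J → G lies within R2.
G, J → H, I: restricted closure across fragments reaches H, I.
G → H lies within R2.
H, J → G lies within R2.
G, I, J → H: restricted closure across fragments reaches H.
Every dependency is enforceable on the fragments, so the decomposition is dependency-preserving.

none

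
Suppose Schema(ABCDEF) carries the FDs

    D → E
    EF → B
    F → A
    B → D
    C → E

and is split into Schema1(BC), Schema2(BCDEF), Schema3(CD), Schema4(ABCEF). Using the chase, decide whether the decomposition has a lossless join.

Yes

Chase test. Columns are ABCDEF; row i has aⱼ where attribute j ∈ Schemai, else bᵢⱼ.
Initial tableau (one row per fragment):
  row 1: b11 a2 a3 b14 b15 b16
  row 2: b21 a2 a3 a4 a5 a6
  row 3: b31 b32 a3 a4 b35 b36
  row 4: a1 a2 a3 b44 a5 a6
Rows 2 and 3 agree on D; apply D→E and equate their E entries.
Rows 2 and 4 agree on F; apply F→A and equate their A entries.
Rows 1 and 2 agree on B; apply B→D and equate their D entries.
Rows 1 and 4 agree on B; apply B→D and equate their D entries.
Rows 1 and 2 agree on C; apply C→E and equate their E entries.
Row 2 is now all distinguished symbols — the join is lossless.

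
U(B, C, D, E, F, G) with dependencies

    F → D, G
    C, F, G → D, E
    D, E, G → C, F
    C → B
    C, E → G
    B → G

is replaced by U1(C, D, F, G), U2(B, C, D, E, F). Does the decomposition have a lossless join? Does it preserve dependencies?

lossless but not dependency-preserving

Lossless test: (C, D, F)⁺ = {B, C, D, E, F, G}, which contains all of one fragment — lossless.
Dependency preservation: the restricted closure of {D, E, G} across the fragments never reaches {C, F}, so D, E, G → C, F cannot be enforced without a join — not preserved.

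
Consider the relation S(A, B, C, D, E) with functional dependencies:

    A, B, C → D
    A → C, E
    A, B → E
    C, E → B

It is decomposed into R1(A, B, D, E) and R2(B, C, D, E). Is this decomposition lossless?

Common attributes: R1 ∩ R2 = {B, D, E}.
No dependency enlarges {B, D, E}, so (B, D, E)⁺ = {B, D, E}.
The closure contains neither all of R1 = {A, B, D, E} nor all of R2 = {B, C, D, E}, so the common attributes are not a superkey of either fragment. The join is lossy.

No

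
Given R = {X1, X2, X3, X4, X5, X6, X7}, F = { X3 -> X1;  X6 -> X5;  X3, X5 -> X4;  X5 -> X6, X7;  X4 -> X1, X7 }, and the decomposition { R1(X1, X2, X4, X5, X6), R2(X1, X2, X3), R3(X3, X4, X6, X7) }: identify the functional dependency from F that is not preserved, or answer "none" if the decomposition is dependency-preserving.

none

X3 → X1 lies within R2.
X6 → X5 lies within R1.
X3, X5 → X4: restricted closure across fragments reaches X4.
X5 → X6, X7: restricted closure across fragments reaches X6, X7.
X4 → X1, X7: restricted closure across fragments reaches X1, X7.
Every dependency is enforceable on the fragments, so the decomposition is dependency-preserving.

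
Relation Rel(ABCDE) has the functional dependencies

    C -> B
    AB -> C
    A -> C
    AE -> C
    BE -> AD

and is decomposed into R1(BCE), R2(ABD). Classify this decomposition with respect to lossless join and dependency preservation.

lossy and not dependency-preserving

Lossless test: (B)⁺ = {B}, which is a superkey of neither fragment — lossy.
Dependency preservation: the restricted closure of {AB} across the fragments never reaches {C}, so AB → C cannot be enforced without a join — not preserved.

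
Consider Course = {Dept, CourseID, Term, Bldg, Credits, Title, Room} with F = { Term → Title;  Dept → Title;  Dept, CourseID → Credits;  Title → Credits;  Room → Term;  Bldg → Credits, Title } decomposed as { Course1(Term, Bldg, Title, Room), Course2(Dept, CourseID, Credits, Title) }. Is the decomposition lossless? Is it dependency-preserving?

lossy but dependency-preserving

Lossless test: (Title)⁺ = {Credits, Title}, which is a superkey of neither fragment — lossy.
Dependency preservation: Bldg → Credits, Title is not contained in any single fragment, but the restricted closure of its left-hand side across the fragments still reaches the right-hand side; the remaining FDs each lie inside some fragment. All dependencies are preserved.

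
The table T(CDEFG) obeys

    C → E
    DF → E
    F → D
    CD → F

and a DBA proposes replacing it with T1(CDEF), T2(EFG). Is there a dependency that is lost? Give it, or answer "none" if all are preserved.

none

C → E lies within T1.
DF → E lies within T1.
F → D lies within T1.
CD → F lies within T1.
Every dependency is enforceable on the fragments, so the decomposition is dependency-preserving.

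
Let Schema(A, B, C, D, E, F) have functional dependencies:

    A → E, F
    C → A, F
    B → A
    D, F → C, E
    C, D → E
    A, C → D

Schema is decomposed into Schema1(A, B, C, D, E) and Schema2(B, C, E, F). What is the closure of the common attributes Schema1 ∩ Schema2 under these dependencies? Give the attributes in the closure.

Schema1 ∩ Schema2 = {B, C, E}.
C → A, F applies, adding A, F
A, C → D applies, adding D
Closure: {A, B, C, D, E, F}.

A, B, C, D, E, F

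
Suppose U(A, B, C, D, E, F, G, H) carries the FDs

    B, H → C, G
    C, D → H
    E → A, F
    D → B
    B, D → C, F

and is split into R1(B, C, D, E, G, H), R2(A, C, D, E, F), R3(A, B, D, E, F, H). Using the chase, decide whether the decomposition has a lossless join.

Chase test. Columns are A, B, C, D, E, F, G, H; row i has aⱼ where attribute j ∈ Ri, else bᵢⱼ.
Initial tableau (one row per fragment):
  row 1: b11 a2 a3 a4 a5 b16 a7 a8
  row 2: a1 b22 a3 a4 a5 a6 b27 b28
  row 3: a1 a2 b33 a4 a5 a6 b37 a8
Rows 1 and 3 agree on B, H; apply B, H→C, G and equate their C, G entries.
Rows 1 and 2 agree on C, D; apply C, D→H and equate their H entries.
Rows 1 and 2 agree on E; apply E→A, F and equate their A, F entries.
Rows 1 and 2 agree on D; apply D→B and equate their B entries.
Rows 1 and 2 agree on B, H; apply B, H→C, G and equate their C, G entries.
Row 1 is now all distinguished symbols — the join is lossless.

Yes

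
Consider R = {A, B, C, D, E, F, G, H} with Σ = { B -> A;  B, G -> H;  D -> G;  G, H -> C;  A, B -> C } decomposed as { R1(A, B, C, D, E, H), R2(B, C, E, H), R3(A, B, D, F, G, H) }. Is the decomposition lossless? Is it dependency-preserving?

lossy and not dependency-preserving

Lossless test (chase): Rows 1 and 2 agree on B; apply B→A and equate their A entries. Rows 1 and 3 agree on D; apply D→G and equate their G entries. Rows 1 and 3 agree on G, H; apply G, H→C and equate their C entries. No row becomes fully distinguished — the join is lossy.
Dependency preservation: the restricted closure of {G, H} across the fragments never reaches {C}, so G, H → C cannot be enforced without a join — not preserved.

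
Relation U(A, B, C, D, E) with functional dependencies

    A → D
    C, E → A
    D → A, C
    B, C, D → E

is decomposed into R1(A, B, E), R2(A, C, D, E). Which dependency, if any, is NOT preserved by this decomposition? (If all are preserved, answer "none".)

A → D lies within R2.
C, E → A lies within R2.
D → A, C lies within R2.
B, C, D → E: restricted closure across fragments reaches E.
Every dependency is enforceable on the fragments, so the decomposition is dependency-preserving.

none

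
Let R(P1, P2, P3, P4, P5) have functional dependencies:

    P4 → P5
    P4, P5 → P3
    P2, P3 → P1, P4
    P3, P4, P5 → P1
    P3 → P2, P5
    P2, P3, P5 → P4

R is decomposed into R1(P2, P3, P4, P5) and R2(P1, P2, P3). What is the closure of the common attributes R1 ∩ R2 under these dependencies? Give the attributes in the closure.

P1, P2, P3, P4, P5

R1 ∩ R2 = {P2, P3}.
P2, P3 → P1, P4 applies, adding P1, P4
P3 → P2, P5 applies, adding P5
Closure: {P1, P2, P3, P4, P5}.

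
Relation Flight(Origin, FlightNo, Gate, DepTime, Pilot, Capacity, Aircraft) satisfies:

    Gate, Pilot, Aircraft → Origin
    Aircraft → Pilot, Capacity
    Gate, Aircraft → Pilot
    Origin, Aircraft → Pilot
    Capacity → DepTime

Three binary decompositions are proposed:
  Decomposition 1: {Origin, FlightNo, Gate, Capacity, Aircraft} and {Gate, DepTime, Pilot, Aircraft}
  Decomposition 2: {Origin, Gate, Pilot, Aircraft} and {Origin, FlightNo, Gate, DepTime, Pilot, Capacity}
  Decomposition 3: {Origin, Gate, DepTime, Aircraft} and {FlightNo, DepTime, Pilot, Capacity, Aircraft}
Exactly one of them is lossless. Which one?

Decomposition 1: common = {Gate, Aircraft}, closure = {Origin, Gate, DepTime, Pilot, Capacity, Aircraft} → lossless.
Decomposition 2: common = {Origin, Gate, Pilot}, closure = {Origin, Gate, Pilot} → lossy.
Decomposition 3: common = {DepTime, Aircraft}, closure = {DepTime, Pilot, Capacity, Aircraft} → lossy.

Decomposition 1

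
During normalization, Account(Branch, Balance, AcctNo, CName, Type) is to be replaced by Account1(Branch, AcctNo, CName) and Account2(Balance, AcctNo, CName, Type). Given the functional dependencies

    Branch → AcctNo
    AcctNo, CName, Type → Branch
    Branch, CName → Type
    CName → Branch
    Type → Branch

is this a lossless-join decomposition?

Common attributes: Account1 ∩ Account2 = {AcctNo, CName}.
Closure of {AcctNo, CName}: CName → Branch applies, adding Branch; Branch, CName → Type applies, adding Type. So (AcctNo, CName)⁺ = {Branch, AcctNo, CName, Type}.
This closure contains every attribute of Account1, so Account1 ∩ Account2 → Account1. The join is lossless.

Yes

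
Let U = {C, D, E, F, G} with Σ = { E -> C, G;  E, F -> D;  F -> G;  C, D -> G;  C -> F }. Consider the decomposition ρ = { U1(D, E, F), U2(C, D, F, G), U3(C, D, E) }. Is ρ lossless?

Yes

Chase test. Columns are C, D, E, F, G; row i has aⱼ where attribute j ∈ Ui, else bᵢⱼ.
Initial tableau (one row per fragment):
  row 1: b11 a2 a3 a4 b15
  row 2: a1 a2 b23 a4 a5
  row 3: a1 a2 a3 b34 b35
Rows 1 and 3 agree on E; apply E→C, G and equate their C, G entries.
Rows 1 and 2 agree on F; apply F→G and equate their G entries.
Rows 1 and 3 agree on C; apply C→F and equate their F entries.
Row 1 is now all distinguished symbols — the join is lossless.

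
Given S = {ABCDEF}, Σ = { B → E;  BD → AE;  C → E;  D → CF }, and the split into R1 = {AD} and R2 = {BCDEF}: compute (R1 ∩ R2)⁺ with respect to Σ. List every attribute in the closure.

CDEF

R1 ∩ R2 = {D}.
D → CF applies, adding CF
C → E applies, adding E
Closure: {CDEF}.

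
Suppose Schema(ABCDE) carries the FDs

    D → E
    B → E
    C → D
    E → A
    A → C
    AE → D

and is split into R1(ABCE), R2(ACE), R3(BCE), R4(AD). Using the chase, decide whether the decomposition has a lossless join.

Yes

Chase test. Columns are ABCDE; row i has aⱼ where attribute j ∈ Ri, else bᵢⱼ.
Initial tableau (one row per fragment):
  row 1: a1 a2 a3 b14 a5
  row 2: a1 b22 a3 b24 a5
  row 3: b31 a2 a3 b34 a5
  row 4: a1 b42 b43 a4 b45
Rows 1 and 2 agree on C; apply C→D and equate their D entries.
Rows 1 and 3 agree on C; apply C→D and equate their D entries.
Rows 1 and 3 agree on E; apply E→A and equate their A entries.
Rows 1 and 4 agree on A; apply A→C and equate their C entries.
Rows 1 and 4 agree on C; apply C→D and equate their D entries.
Rows 1 and 4 agree on D; apply D→E and equate their E entries.
Row 1 is now all distinguished symbols — the join is lossless.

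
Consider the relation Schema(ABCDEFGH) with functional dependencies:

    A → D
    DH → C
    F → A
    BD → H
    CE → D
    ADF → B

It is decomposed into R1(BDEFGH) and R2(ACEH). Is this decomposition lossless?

No

Common attributes: R1 ∩ R2 = {EH}.
No dependency enlarges {EH}, so (EH)⁺ = {EH}.
The closure contains neither all of R1 = {BDEFGH} nor all of R2 = {ACEH}, so the common attributes are not a superkey of either fragment. The join is lossy.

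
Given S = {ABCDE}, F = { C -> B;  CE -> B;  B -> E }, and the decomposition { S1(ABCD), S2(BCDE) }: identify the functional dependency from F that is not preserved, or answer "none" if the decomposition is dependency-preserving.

none

C → B lies within S1.
CE → B lies within S2.
B → E lies within S2.
Every dependency is enforceable on the fragments, so the decomposition is dependency-preserving.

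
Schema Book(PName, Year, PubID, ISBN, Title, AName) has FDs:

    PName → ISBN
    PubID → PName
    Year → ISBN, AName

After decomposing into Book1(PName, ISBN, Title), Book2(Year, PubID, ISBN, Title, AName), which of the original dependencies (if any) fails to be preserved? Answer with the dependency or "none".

PubID → PName

Check PubID → PName: no single fragment contains all of {PName, PubID}, and the restricted closure of {PubID} across the fragments never reaches {PName}.
PName → ISBN is preserved.
Year → ISBN, AName is preserved.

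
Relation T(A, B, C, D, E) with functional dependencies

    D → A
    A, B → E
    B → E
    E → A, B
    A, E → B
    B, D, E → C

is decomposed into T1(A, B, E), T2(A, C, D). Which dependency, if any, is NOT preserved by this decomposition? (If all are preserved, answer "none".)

Check B, D, E → C: no single fragment contains all of {B, C, D, E}, and the restricted closure of {B, D, E} across the fragments never reaches {C}.
D → A is preserved.
A, B → E is preserved.
B → E is preserved.
E → A, B is preserved.
A, E → B is preserved.

B, D, E → C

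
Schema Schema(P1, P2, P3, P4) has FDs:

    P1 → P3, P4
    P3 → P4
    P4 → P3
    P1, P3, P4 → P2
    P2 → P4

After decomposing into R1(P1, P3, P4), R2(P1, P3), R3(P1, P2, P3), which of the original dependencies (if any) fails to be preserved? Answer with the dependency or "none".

P1 → P3, P4 lies within R1.
P3 → P4 lies within R1.
P4 → P3 lies within R1.
P1, P3, P4 → P2: restricted closure across fragments reaches P2.
P2 → P4: restricted closure across fragments reaches P4.
Every dependency is enforceable on the fragments, so the decomposition is dependency-preserving.

none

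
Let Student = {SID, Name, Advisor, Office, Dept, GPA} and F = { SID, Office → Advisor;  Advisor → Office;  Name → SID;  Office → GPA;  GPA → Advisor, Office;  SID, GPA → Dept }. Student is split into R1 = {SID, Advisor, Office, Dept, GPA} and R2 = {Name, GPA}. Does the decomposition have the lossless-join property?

No

Common attributes: R1 ∩ R2 = {GPA}.
Closure of {GPA}: GPA → Advisor, Office applies, adding Advisor, Office. So (GPA)⁺ = {Advisor, Office, GPA}.
The closure contains neither all of R1 = {SID, Advisor, Office, Dept, GPA} nor all of R2 = {Name, GPA}, so the common attributes are not a superkey of either fragment. The join is lossy.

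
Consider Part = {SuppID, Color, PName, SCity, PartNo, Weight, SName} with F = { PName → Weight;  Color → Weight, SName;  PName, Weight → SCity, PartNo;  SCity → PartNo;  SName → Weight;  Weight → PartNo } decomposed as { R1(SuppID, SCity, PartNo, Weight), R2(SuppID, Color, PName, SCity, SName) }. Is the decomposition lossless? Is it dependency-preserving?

lossy and not dependency-preserving

Lossless test: (SuppID, SCity)⁺ = {SuppID, SCity, PartNo}, which is a superkey of neither fragment — lossy.
Dependency preservation: the restricted closure of {PName} across the fragments never reaches {Weight}, so PName → Weight cannot be enforced without a join — not preserved.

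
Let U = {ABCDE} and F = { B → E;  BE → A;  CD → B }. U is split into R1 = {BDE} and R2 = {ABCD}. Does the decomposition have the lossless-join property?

Common attributes: R1 ∩ R2 = {BD}.
Closure of {BD}: B → E applies, adding E; BE → A applies, adding A. So (BD)⁺ = {ABDE}.
This closure contains every attribute of R1, so R1 ∩ R2 → R1. The join is lossless.

Yes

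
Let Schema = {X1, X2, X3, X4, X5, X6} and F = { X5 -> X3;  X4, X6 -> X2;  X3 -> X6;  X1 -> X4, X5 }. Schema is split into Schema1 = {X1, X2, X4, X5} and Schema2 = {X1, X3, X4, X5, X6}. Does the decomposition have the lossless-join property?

Yes

Common attributes: Schema1 ∩ Schema2 = {X1, X4, X5}.
Closure of {X1, X4, X5}: X5 → X3 applies, adding X3; X3 → X6 applies, adding X6; X4, X6 → X2 applies, adding X2. So (X1, X4, X5)⁺ = {X1, X2, X3, X4, X5, X6}.
This closure contains every attribute of Schema1, so Schema1 ∩ Schema2 → Schema1. The join is lossless.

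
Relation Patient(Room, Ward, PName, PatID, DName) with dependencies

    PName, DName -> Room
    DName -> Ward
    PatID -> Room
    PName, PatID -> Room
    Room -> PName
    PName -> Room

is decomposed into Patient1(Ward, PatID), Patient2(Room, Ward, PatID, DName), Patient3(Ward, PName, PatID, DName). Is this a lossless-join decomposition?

Yes

Chase test. Columns are Room, Ward, PName, PatID, DName; row i has aⱼ where attribute j ∈ Patienti, else bᵢⱼ.
Initial tableau (one row per fragment):
  row 1: b11 a2 b13 a4 b15
  row 2: a1 a2 b23 a4 a5
  row 3: b31 a2 a3 a4 a5
Rows 1 and 2 agree on PatID; apply PatID→Room and equate their Room entries.
Rows 1 and 3 agree on PatID; apply PatID→Room and equate their Room entries.
Rows 1 and 2 agree on Room; apply Room→PName and equate their PName entries.
Rows 1 and 3 agree on Room; apply Room→PName and equate their PName entries.
Row 2 is now all distinguished symbols — the join is lossless.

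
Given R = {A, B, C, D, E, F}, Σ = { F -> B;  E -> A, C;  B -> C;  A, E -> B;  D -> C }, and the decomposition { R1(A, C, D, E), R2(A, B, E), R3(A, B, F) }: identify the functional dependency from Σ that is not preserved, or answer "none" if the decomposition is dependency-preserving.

Check B → C: no single fragment contains all of {B, C}, and the restricted closure of {B} across the fragments never reaches {C}.
F → B is preserved.
E → A, C is preserved.
A, E → B is preserved.
D → C is preserved.

B -> C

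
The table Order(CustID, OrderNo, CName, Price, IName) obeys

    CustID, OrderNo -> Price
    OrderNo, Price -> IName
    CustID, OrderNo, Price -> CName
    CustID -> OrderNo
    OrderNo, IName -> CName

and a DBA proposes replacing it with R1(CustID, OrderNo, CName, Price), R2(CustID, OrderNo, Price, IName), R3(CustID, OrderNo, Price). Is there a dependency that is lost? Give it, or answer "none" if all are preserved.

Check OrderNo, IName → CName: no single fragment contains all of {OrderNo, CName, IName}, and the restricted closure of {OrderNo, IName} across the fragments never reaches {CName}.
CustID, OrderNo → Price is preserved.
OrderNo, Price → IName is preserved.
CustID, OrderNo, Price → CName is preserved.
CustID → OrderNo is preserved.

OrderNo, IName -> CName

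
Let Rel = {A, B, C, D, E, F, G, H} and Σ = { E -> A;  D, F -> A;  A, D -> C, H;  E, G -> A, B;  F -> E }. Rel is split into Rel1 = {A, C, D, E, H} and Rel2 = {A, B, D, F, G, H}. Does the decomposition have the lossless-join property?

No

Common attributes: Rel1 ∩ Rel2 = {A, D, H}.
Closure of {A, D, H}: A, D → C, H applies, adding C. So (A, D, H)⁺ = {A, C, D, H}.
The closure contains neither all of Rel1 = {A, C, D, E, H} nor all of Rel2 = {A, B, D, F, G, H}, so the common attributes are not a superkey of either fragment. The join is lossy.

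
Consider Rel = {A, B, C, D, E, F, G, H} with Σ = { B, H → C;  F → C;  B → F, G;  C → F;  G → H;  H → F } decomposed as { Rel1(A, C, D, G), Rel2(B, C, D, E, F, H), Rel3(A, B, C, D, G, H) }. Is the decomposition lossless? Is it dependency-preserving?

Lossless test (chase): Rows 2 and 3 agree on B; apply B→F, G and equate their F, G entries. Rows 1 and 2 agree on C; apply C→F and equate their F entries. Rows 1 and 2 agree on G; apply G→H and equate their H entries. No row becomes fully distinguished — the join is lossy.
Dependency preservation: B → F, G is not contained in any single fragment, but the restricted closure of its left-hand side across the fragments still reaches the right-hand side; the remaining FDs each lie inside some fragment. All dependencies are preserved.

lossy but dependency-preserving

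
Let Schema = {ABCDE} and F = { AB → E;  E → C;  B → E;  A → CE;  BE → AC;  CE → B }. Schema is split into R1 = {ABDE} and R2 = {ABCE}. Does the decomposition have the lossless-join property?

Common attributes: R1 ∩ R2 = {ABE}.
Closure of {ABE}: E → C applies, adding C. So (ABE)⁺ = {ABCE}.
This closure contains every attribute of R2, so R1 ∩ R2 → R2. The join is lossless.

Yes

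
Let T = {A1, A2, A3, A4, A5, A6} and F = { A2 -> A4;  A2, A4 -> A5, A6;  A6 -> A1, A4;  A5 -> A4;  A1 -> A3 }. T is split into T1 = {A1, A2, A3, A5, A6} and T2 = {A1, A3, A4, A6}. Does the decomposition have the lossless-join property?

Common attributes: T1 ∩ T2 = {A1, A3, A6}.
Closure of {A1, A3, A6}: A6 → A1, A4 applies, adding A4. So (A1, A3, A6)⁺ = {A1, A3, A4, A6}.
This closure contains every attribute of T2, so T1 ∩ T2 → T2. The join is lossless.

Yes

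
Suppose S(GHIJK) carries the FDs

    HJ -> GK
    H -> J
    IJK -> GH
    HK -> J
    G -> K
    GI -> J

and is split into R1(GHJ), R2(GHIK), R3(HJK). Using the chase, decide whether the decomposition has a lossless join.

Yes

Chase test. Columns are GHIJK; row i has aⱼ where attribute j ∈ Ri, else bᵢⱼ.
Initial tableau (one row per fragment):
  row 1: a1 a2 b13 a4 b15
  row 2: a1 a2 a3 b24 a5
  row 3: b31 a2 b33 a4 a5
Rows 1 and 3 agree on HJ; apply HJ→GK and equate their GK entries.
Rows 1 and 2 agree on H; apply H→J and equate their J entries.
Row 2 is now all distinguished symbols — the join is lossless.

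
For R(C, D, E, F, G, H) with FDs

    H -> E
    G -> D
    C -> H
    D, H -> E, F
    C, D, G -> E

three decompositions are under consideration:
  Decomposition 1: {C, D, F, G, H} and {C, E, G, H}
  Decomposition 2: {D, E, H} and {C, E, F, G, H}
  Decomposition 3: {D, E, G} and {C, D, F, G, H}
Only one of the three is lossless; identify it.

Decomposition 1: common = {C, G, H}, closure = {C, D, E, F, G, H} → lossless.
Decomposition 2: common = {E, H}, closure = {E, H} → lossy.
Decomposition 3: common = {D, G}, closure = {D, G} → lossy.

Decomposition 1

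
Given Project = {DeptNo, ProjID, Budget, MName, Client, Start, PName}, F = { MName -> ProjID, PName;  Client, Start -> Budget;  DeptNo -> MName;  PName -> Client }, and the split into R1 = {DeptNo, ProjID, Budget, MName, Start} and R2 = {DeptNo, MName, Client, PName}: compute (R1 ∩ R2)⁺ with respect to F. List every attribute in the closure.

R1 ∩ R2 = {DeptNo, MName}.
MName → ProjID, PName applies, adding ProjID, PName
PName → Client applies, adding Client
Closure: {DeptNo, ProjID, MName, Client, PName}.

DeptNo, ProjID, MName, Client, PName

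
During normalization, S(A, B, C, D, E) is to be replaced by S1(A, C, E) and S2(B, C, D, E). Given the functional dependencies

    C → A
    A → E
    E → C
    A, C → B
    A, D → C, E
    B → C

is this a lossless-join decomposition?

Yes

Common attributes: S1 ∩ S2 = {C, E}.
Closure of {C, E}: C → A applies, adding A; A, C → B applies, adding B. So (C, E)⁺ = {A, B, C, E}.
This closure contains every attribute of S1, so S1 ∩ S2 → S1. The join is lossless.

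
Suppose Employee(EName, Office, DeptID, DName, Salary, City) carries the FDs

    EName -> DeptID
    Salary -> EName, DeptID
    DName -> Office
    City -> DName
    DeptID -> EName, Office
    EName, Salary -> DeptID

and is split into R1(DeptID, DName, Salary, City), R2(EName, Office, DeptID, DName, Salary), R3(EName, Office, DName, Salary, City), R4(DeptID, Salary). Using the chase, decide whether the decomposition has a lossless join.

Chase test. Columns are EName, Office, DeptID, DName, Salary, City; row i has aⱼ where attribute j ∈ Ri, else bᵢⱼ.
Initial tableau (one row per fragment):
  row 1: b11 b12 a3 a4 a5 a6
  row 2: a1 a2 a3 a4 a5 b26
  row 3: a1 a2 b33 a4 a5 a6
  row 4: b41 b42 a3 b44 a5 b46
Rows 2 and 3 agree on EName; apply EName→DeptID and equate their DeptID entries.
Rows 1 and 2 agree on Salary; apply Salary→EName, DeptID and equate their EName, DeptID entries.
Rows 1 and 4 agree on Salary; apply Salary→EName, DeptID and equate their EName, DeptID entries.
Rows 1 and 2 agree on DName; apply DName→Office and equate their Office entries.
Rows 1 and 4 agree on DeptID; apply DeptID→EName, Office and equate their EName, Office entries.
Row 1 is now all distinguished symbols — the join is lossless.

Yes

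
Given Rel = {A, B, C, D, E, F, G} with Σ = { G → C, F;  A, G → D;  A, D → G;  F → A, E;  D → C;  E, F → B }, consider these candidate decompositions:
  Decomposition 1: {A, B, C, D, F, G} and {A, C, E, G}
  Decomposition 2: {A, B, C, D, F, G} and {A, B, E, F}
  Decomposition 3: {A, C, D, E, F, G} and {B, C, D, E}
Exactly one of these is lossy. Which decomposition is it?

Decomposition 1: common = {A, C, G}, closure = {A, B, C, D, E, F, G} → lossless.
Decomposition 2: common = {A, B, F}, closure = {A, B, E, F} → lossless.
Decomposition 3: common = {C, D, E}, closure = {C, D, E} → lossy.

Decomposition 3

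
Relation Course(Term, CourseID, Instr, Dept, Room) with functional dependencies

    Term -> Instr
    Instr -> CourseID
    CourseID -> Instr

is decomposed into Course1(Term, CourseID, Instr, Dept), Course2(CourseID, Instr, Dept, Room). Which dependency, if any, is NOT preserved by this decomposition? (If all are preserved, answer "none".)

none

Term → Instr lies within Course1.
Instr → CourseID lies within Course1.
CourseID → Instr lies within Course1.
Every dependency is enforceable on the fragments, so the decomposition is dependency-preserving.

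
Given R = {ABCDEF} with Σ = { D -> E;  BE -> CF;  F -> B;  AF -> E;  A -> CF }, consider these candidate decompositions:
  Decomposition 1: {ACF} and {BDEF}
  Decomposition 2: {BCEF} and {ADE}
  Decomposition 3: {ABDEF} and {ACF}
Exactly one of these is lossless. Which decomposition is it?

Decomposition 1: common = {F}, closure = {BF} → lossy.
Decomposition 2: common = {E}, closure = {E} → lossy.
Decomposition 3: common = {AF}, closure = {ABCEF} → lossless.

Decomposition 3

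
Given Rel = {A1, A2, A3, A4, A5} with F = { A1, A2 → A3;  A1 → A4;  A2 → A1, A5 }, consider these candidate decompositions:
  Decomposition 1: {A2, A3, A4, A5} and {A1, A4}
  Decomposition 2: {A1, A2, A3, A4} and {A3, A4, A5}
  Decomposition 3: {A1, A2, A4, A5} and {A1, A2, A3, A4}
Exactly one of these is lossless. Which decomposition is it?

Decomposition 1: common = {A4}, closure = {A4} → lossy.
Decomposition 2: common = {A3, A4}, closure = {A3, A4} → lossy.
Decomposition 3: common = {A1, A2, A4}, closure = {A1, A2, A3, A4, A5} → lossless.

Decomposition 3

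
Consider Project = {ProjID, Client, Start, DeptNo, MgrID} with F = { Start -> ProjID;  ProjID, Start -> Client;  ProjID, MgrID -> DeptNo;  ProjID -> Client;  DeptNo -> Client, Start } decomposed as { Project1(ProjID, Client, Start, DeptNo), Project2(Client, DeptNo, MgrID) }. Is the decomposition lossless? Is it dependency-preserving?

Lossless test: (Client, DeptNo)⁺ = {ProjID, Client, Start, DeptNo}, which contains all of one fragment — lossless.
Dependency preservation: the restricted closure of {ProjID, MgrID} across the fragments never reaches {DeptNo}, so ProjID, MgrID → DeptNo cannot be enforced without a join — not preserved.

lossless but not dependency-preserving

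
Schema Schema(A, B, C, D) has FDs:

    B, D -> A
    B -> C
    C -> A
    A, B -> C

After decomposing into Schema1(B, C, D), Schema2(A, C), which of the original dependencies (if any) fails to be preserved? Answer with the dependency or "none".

none

B, D → A: restricted closure across fragments reaches A.
B → C lies within Schema1.
C → A lies within Schema2.
A, B → C: restricted closure across fragments reaches C.
Every dependency is enforceable on the fragments, so the decomposition is dependency-preserving.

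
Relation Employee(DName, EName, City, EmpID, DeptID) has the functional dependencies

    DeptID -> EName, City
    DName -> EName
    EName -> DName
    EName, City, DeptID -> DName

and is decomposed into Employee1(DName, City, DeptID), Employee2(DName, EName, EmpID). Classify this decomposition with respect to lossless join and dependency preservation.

lossy but dependency-preserving

Lossless test: (DName)⁺ = {DName, EName}, which is a superkey of neither fragment — lossy.
Dependency preservation: DeptID → EName, City; EName, City, DeptID → DName are not contained in any single fragment, but the restricted closure of each left-hand side across the fragments still reaches the right-hand side; the remaining FDs each lie inside some fragment. All dependencies are preserved.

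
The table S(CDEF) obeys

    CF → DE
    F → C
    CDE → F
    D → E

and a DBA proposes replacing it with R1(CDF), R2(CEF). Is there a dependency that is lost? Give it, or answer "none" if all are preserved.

D → E

Check D → E: no single fragment contains all of {DE}, and the restricted closure of {D} across the fragments never reaches {E}.
CF → DE is preserved.
F → C is preserved.
CDE → F is preserved.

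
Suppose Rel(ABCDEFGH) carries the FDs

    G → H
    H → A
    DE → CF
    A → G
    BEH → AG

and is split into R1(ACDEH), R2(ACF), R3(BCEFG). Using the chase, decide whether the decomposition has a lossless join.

Chase test. Columns are ABCDEFGH; row i has aⱼ where attribute j ∈ Ri, else bᵢⱼ.
Initial tableau (one row per fragment):
  row 1: a1 b12 a3 a4 a5 b16 b17 a8
  row 2: a1 b22 a3 b24 b25 a6 b27 b28
  row 3: b31 a2 a3 b34 a5 a6 a7 b38
Rows 1 and 2 agree on A; apply A→G and equate their G entries.
Rows 1 and 2 agree on G; apply G→H and equate their H entries.
No row becomes fully distinguished — the join is lossy.

No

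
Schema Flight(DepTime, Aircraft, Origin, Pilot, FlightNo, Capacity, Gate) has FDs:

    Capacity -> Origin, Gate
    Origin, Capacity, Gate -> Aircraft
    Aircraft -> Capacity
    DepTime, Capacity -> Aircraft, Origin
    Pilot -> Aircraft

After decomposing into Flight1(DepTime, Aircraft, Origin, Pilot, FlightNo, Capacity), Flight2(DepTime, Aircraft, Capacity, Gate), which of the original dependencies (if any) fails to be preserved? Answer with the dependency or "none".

Capacity → Origin, Gate: restricted closure across fragments reaches Origin, Gate.
Origin, Capacity, Gate → Aircraft: restricted closure across fragments reaches Aircraft.
Aircraft → Capacity lies within Flight1.
DepTime, Capacity → Aircraft, Origin lies within Flight1.
Pilot → Aircraft lies within Flight1.
Every dependency is enforceable on the fragments, so the decomposition is dependency-preserving.

none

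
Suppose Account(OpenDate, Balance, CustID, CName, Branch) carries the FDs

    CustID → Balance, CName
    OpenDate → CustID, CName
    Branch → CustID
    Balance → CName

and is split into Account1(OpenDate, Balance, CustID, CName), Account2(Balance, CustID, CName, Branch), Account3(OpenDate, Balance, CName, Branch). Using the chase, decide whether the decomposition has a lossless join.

Chase test. Columns are OpenDate, Balance, CustID, CName, Branch; row i has aⱼ where attribute j ∈ Accounti, else bᵢⱼ.
Initial tableau (one row per fragment):
  row 1: a1 a2 a3 a4 b15
  row 2: b21 a2 a3 a4 a5
  row 3: a1 a2 b33 a4 a5
Rows 1 and 3 agree on OpenDate; apply OpenDate→CustID, CName and equate their CustID, CName entries.
Row 3 is now all distinguished symbols — the join is lossless.

Yes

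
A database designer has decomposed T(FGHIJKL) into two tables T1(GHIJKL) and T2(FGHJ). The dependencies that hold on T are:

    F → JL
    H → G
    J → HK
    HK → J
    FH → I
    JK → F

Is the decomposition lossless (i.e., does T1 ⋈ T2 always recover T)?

Yes

Common attributes: T1 ∩ T2 = {GHJ}.
Closure of {GHJ}: J → HK applies, adding K; JK → F applies, adding F; F → JL applies, adding L; FH → I applies, adding I. So (GHJ)⁺ = {FGHIJKL}.
This closure contains every attribute of T1, so T1 ∩ T2 → T1. The join is lossless.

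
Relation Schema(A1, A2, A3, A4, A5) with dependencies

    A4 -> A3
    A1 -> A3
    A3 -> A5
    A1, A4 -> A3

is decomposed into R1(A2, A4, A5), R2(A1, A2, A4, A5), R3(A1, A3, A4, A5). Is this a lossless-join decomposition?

Yes

Chase test. Columns are A1, A2, A3, A4, A5; row i has aⱼ where attribute j ∈ Ri, else bᵢⱼ.
Initial tableau (one row per fragment):
  row 1: b11 a2 b13 a4 a5
  row 2: a1 a2 b23 a4 a5
  row 3: a1 b32 a3 a4 a5
Rows 1 and 2 agree on A4; apply A4→A3 and equate their A3 entries.
Rows 1 and 3 agree on A4; apply A4→A3 and equate their A3 entries.
Row 2 is now all distinguished symbols — the join is lossless.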